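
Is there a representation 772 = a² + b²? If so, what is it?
14² + 24² (a=14, b=24)

Factorization: 772 = 2^2 × 193
By Fermat: n is sum of two squares iff every prime p ≡ 3 (mod 4) appears to even power.
All primes ≡ 3 (mod 4) appear to even power.
Search a = 0, 1, 2, … for 772 - a² a perfect square: first hit at a = 14: 772 - 196 = 576 = 24².
772 = 14² + 24² = 196 + 576 ✓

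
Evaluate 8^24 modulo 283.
29

Repeated squaring. Binary of 24 = 11000.
8^1 ≡ 8 (mod 283); 8^2 ≡ 64 (mod 283); 8^4 ≡ 134 (mod 283); 8^8 ≡ 127 (mod 283); 8^16 ≡ 281 (mod 283)
8^24 = 8^8 × 8^16 ≡ 29 (mod 283)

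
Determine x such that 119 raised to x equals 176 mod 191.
49

Baby-step giant-step with step n = ⌈√191⌉ = 14.
Baby steps 119^j mod 191 (j:value) for j=0..13: 0:1, 1:119, 2:27, 3:157, 4:156, 5:37, 6:10, 7:44, 8:79, 9:42, 10:32, 11:179, 12:100, 13:58.
Giant-step multiplier: 119^(-14) ≡ 119^(190-14) = 119^176 ≡ 169 (mod 191).
Giant steps γ_i = 176·169^i mod 191: γ_0=176, γ_1=139, γ_2=189, γ_3=44 (in table at j=7).
x = i·n + j = 3·14 + 7 = 49.
Check: 119^49 ≡ 176 (mod 191).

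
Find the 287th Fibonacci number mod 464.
129

Matrix identity: Q^n = [[F_(n+1), F_n], [F_n, F_(n-1)]] with Q = [[1,1],[1,0]].
n = 287 = 100011111₂. Square-and-multiply, entries mod 464:
Q^1 = [[1,1],[1,0]]
Q^2 = (Q^1)² = [[2,1],[1,1]]
Q^4 = (Q^2)² = [[5,3],[3,2]]
Q^8 = (Q^4)² = [[34,21],[21,13]]
Q^17 = (Q^8)²·Q = [[264,205],[205,59]]
Q^35 = (Q^17)²·Q = [[224,361],[361,327]]
Q^71 = (Q^35)²·Q = [[320,1],[1,319]]
Q^143 = (Q^71)²·Q = [[32,321],[321,175]]
Q^287 = (Q^143)²·Q = [[224,129],[129,95]]
F_287 mod 464 = Q^287[0][1] = 129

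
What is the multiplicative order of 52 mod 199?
33

199 is prime, so ord(52) divides φ(199) = 198.
Divisors of 198: 1, 2, 3, 6, 9, 11, 18, 22, 33, 66, 99, 198.
Repeated squaring: 52^1 ≡ 52, 52^2 ≡ 117, 52^4 ≡ 157, 52^8 ≡ 172, 52^16 ≡ 132, 52^32 ≡ 111, 52^64 ≡ 182, 52^128 ≡ 90 (mod 199).
Test 52^d mod 199 for each divisor d in increasing order:
52^1 ≡ 52
52^2 ≡ 117
52^3 = 52^2·52^1 ≡ 114
52^6 = 52^4·52^2 ≡ 61
52^9 = 52^8·52^1 ≡ 188
52^11 = 52^8·52^2·52^1 ≡ 106
52^18 = 52^16·52^2 ≡ 121
52^22 = 52^16·52^4·52^2 ≡ 92
52^33 = 52^32·52^1 ≡ 1  ← first divisor giving 1
The order is 33.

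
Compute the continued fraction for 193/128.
[1; 1, 1, 31, 2]

Euclidean algorithm steps:
193 = 1 × 128 + 65
128 = 1 × 65 + 63
65 = 1 × 63 + 2
63 = 31 × 2 + 1
2 = 2 × 1 + 0
Continued fraction: [1; 1, 1, 31, 2]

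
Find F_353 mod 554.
519

Matrix identity: Q^n = [[F_(n+1), F_n], [F_n, F_(n-1)]] with Q = [[1,1],[1,0]].
n = 353 = 101100001₂. Square-and-multiply, entries mod 554:
Q^1 = [[1,1],[1,0]]
Q^2 = (Q^1)² = [[2,1],[1,1]]
Q^5 = (Q^2)²·Q = [[8,5],[5,3]]
Q^11 = (Q^5)²·Q = [[144,89],[89,55]]
Q^22 = (Q^11)² = [[403,537],[537,420]]
Q^44 = (Q^22)² = [[376,413],[413,517]]
Q^88 = (Q^44)² = [[43,399],[399,198]]
Q^176 = (Q^88)² = [[390,317],[317,73]]
Q^353 = (Q^176)²·Q = [[480,519],[519,515]]
F_353 mod 554 = Q^353[0][1] = 519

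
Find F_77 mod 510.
107

Matrix identity: Q^n = [[F_(n+1), F_n], [F_n, F_(n-1)]] with Q = [[1,1],[1,0]].
n = 77 = 1001101₂. Square-and-multiply, entries mod 510:
Q^1 = [[1,1],[1,0]]
Q^2 = (Q^1)² = [[2,1],[1,1]]
Q^4 = (Q^2)² = [[5,3],[3,2]]
Q^9 = (Q^4)²·Q = [[55,34],[34,21]]
Q^19 = (Q^9)²·Q = [[135,101],[101,34]]
Q^38 = (Q^19)² = [[376,239],[239,137]]
Q^77 = (Q^38)²·Q = [[314,107],[107,207]]
F_77 mod 510 = Q^77[0][1] = 107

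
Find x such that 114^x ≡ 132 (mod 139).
107

Baby-step giant-step with step n = ⌈√139⌉ = 12.
Baby steps 114^j mod 139 (j:value) for j=0..11: 0:1, 1:114, 2:69, 3:82, 4:35, 5:98, 6:52, 7:90, 8:113, 9:94, 10:13, 11:92.
Giant-step multiplier: 114^(-12) ≡ 114^(138-12) = 114^126 ≡ 64 (mod 139).
Giant steps γ_i = 132·64^i mod 139: γ_0=132, γ_1=108, γ_2=101, γ_3=70, γ_4=32, γ_5=102, γ_6=134, γ_7=97, γ_8=92 (in table at j=11).
x = i·n + j = 8·12 + 11 = 107.
Check: 114^107 ≡ 132 (mod 139).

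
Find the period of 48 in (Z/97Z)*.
48

97 is prime, so ord(48) divides φ(97) = 96.
Divisors of 96: 1, 2, 3, 4, 6, 8, 12, 16, 24, 32, 48, 96.
Repeated squaring: 48^1 ≡ 48, 48^2 ≡ 73, 48^4 ≡ 91, 48^8 ≡ 36, 48^16 ≡ 35, 48^32 ≡ 61, 48^64 ≡ 35 (mod 97).
Test 48^d mod 97 for each divisor d in increasing order:
48^1 ≡ 48
48^2 ≡ 73
48^3 = 48^2·48^1 ≡ 12
48^4 ≡ 91
48^6 = 48^4·48^2 ≡ 47
48^8 ≡ 36
48^12 = 48^8·48^4 ≡ 75
48^16 ≡ 35
48^24 = 48^16·48^8 ≡ 96
48^32 ≡ 61
48^48 = 48^32·48^16 ≡ 1  ← first divisor giving 1
The order is 48.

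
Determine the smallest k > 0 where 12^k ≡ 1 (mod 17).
16

17 is prime, so ord(12) divides φ(17) = 16.
Divisors of 16: 1, 2, 4, 8, 16.
Repeated squaring: 12^1 ≡ 12, 12^2 ≡ 8, 12^4 ≡ 13, 12^8 ≡ 16, 12^16 ≡ 1 (mod 17).
Test 12^d mod 17 for each divisor d in increasing order:
12^1 ≡ 12
12^2 ≡ 8
12^4 ≡ 13
12^8 ≡ 16
12^16 ≡ 1  ← first divisor giving 1
The order is 16.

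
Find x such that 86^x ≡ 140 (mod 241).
111

Baby-step giant-step with step n = ⌈√241⌉ = 16.
Baby steps 86^j mod 241 (j:value) for j=0..15: 0:1, 1:86, 2:166, 3:57, 4:82, 5:63, 6:116, 7:95, 8:217, 9:105, 10:113, 11:78, 12:201, 13:175, 14:108, 15:130.
Giant-step multiplier: 86^(-16) ≡ 86^(240-16) = 86^224 ≡ 100 (mod 241).
Giant steps γ_i = 140·100^i mod 241: γ_0=140, γ_1=22, γ_2=31, γ_3=208, γ_4=74, γ_5=170, γ_6=130 (in table at j=15).
x = i·n + j = 6·16 + 15 = 111.
Check: 86^111 ≡ 140 (mod 241).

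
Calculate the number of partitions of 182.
819876908323

p(n) counts ways to write n as a sum of positive integers (order ignored).
Euler's pentagonal recurrence: p(k) = p(k-1) + p(k-2) - p(k-5) - p(k-7) + p(k-12) + p(k-15) - ... (offsets j(3j∓1)/2, signs ++--, p(0)=1, p(<0)=0).
DP table for k = 0..181: p(0)=1, p(1)=1, p(2)=2, p(3)=3, p(4)=5, p(5)=7, p(6)=11, p(7)=15, p(8)=22, p(9)=30, p(10)=42, p(11)=56, p(12)=77, p(13)=101, p(14)=135, p(15)=176, p(16)=231, p(17)=297, p(18)=385, p(19)=490, p(20)=627, p(21)=792, p(22)=1002, p(23)=1255, p(24)=1575, p(25)=1958, p(26)=2436, p(27)=3010, p(28)=3718, p(29)=4565, p(30)=5604, p(31)=6842, p(32)=8349, p(33)=10143, p(34)=12310, p(35)=14883, p(36)=17977, p(37)=21637, p(38)=26015, p(39)=31185, p(40)=37338, p(41)=44583, p(42)=53174, p(43)=63261, p(44)=75175, p(45)=89134, p(46)=105558, p(47)=124754, p(48)=147273, p(49)=173525, p(50)=204226, p(51)=239943, p(52)=281589, p(53)=329931, p(54)=386155, p(55)=451276, p(56)=526823, p(57)=614154, p(58)=715220, p(59)=831820, p(60)=966467, p(61)=1121505, p(62)=1300156, p(63)=1505499, p(64)=1741630, p(65)=2012558, p(66)=2323520, p(67)=2679689, p(68)=3087735, p(69)=3554345, p(70)=4087968, p(71)=4697205, p(72)=5392783, p(73)=6185689, p(74)=7089500, p(75)=8118264, p(76)=9289091, p(77)=10619863, p(78)=12132164, p(79)=13848650, p(80)=15796476, p(81)=18004327, p(82)=20506255, p(83)=23338469, p(84)=26543660, p(85)=30167357, p(86)=34262962, p(87)=38887673, p(88)=44108109, p(89)=49995925, p(90)=56634173, p(91)=64112359, p(92)=72533807, p(93)=82010177, p(94)=92669720, p(95)=104651419, p(96)=118114304, p(97)=133230930, p(98)=150198136, p(99)=169229875, p(100)=190569292, p(101)=214481126, p(102)=241265379, p(103)=271248950, p(104)=304801365, p(105)=342325709, p(106)=384276336, p(107)=431149389, p(108)=483502844, p(109)=541946240, p(110)=607163746, p(111)=679903203, p(112)=761002156, p(113)=851376628, p(114)=952050665, p(115)=1064144451, p(116)=1188908248, p(117)=1327710076, p(118)=1482074143, p(119)=1653668665, p(120)=1844349560, p(121)=2056148051, p(122)=2291320912, p(123)=2552338241, p(124)=2841940500, p(125)=3163127352, p(126)=3519222692, p(127)=3913864295, p(128)=4351078600, p(129)=4835271870, p(130)=5371315400, p(131)=5964539504, p(132)=6620830889, p(133)=7346629512, p(134)=8149040695, p(135)=9035836076, p(136)=10015581680, p(137)=11097645016, p(138)=12292341831, p(139)=13610949895, p(140)=15065878135, p(141)=16670689208, p(142)=18440293320, p(143)=20390982757, p(144)=22540654445, p(145)=24908858009, p(146)=27517052599, p(147)=30388671978, p(148)=33549419497, p(149)=37027355200, p(150)=40853235313, p(151)=45060624582, p(152)=49686288421, p(153)=54770336324, p(154)=60356673280, p(155)=66493182097, p(156)=73232243759, p(157)=80630964769, p(158)=88751778802, p(159)=97662728555, p(160)=107438159466, p(161)=118159068427, p(162)=129913904637, p(163)=142798995930, p(164)=156919475295, p(165)=172389800255, p(166)=189334822579, p(167)=207890420102, p(168)=228204732751, p(169)=250438925115, p(170)=274768617130, p(171)=301384802048, p(172)=330495499613, p(173)=362326859895, p(174)=397125074750, p(175)=435157697830, p(176)=476715857290, p(177)=522115831195, p(178)=571701605655, p(179)=625846753120, p(180)=684957390936, p(181)=749474411781.
Final step: p(182) = p(181) + p(180) - p(177) - p(175) + p(170) + p(167) - p(160) - p(156) + p(147) + p(142) - p(131) - p(125) + p(112) + p(105) - p(90) - p(82) + p(65) + p(56) - p(37) - p(27) + p(6)
= 749474411781 + 684957390936 - 522115831195 - 435157697830 + 274768617130 + 207890420102 - 107438159466 - 73232243759 + 30388671978 + 18440293320 - 5964539504 - 3163127352 + 761002156 + 342325709 - 56634173 - 20506255 + 2012558 + 526823 - 21637 - 3010 + 11
= 819876908323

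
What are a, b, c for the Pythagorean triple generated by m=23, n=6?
(493, 276, 565)

Euclid's formula: a = m² - n², b = 2mn, c = m² + n²
m = 23, n = 6
a = 23² - 6² = 529 - 36 = 493
b = 2 × 23 × 6 = 276
c = 23² + 6² = 529 + 36 = 565
Verification: 493² + 276² = 243049 + 76176 = 319225 = 565² ✓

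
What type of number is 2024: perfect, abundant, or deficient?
abundant

Proper divisors of 2024: sum = 1 + 2 + 4 + 8 + 11 + 22 + 23 + 44 + 46 + 88 + 92 + 184 + 253 + 506 + 1012 = 2296
Since 2296 > 2024, 2024 is abundant.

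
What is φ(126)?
36

126 = 2 × 3^2 × 7
φ(n) = n × ∏(1 - 1/p) for each prime p dividing n
φ(126) = 126 × (1 - 1/2) × (1 - 1/3) × (1 - 1/7) = 36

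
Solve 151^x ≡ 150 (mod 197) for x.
152

Baby-step giant-step with step n = ⌈√197⌉ = 15.
Baby steps 151^j mod 197 (j:value) for j=0..14: 0:1, 1:151, 2:146, 3:179, 4:40, 5:130, 6:127, 7:68, 8:24, 9:78, 10:155, 11:159, 12:172, 13:165, 14:93.
Giant-step multiplier: 151^(-15) ≡ 151^(196-15) = 151^181 ≡ 95 (mod 197).
Giant steps γ_i = 150·95^i mod 197: γ_0=150, γ_1=66, γ_2=163, γ_3=119, γ_4=76, γ_5=128, γ_6=143, γ_7=189, γ_8=28, γ_9=99, γ_10=146 (in table at j=2).
x = i·n + j = 10·15 + 2 = 152.
Check: 151^152 ≡ 150 (mod 197).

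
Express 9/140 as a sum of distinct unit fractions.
1/16 + 1/560

Greedy algorithm:
9/140: ceiling(140/9) = 16, use 1/16
1/560: ceiling(560/1) = 560, use 1/560
Result: 9/140 = 1/16 + 1/560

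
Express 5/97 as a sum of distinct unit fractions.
1/20 + 1/647 + 1/1255180

Greedy algorithm:
5/97: ceiling(97/5) = 20, use 1/20
3/1940: ceiling(1940/3) = 647, use 1/647
1/1255180: ceiling(1255180/1) = 1255180, use 1/1255180
Result: 5/97 = 1/20 + 1/647 + 1/1255180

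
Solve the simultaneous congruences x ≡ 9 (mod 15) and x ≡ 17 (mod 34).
459

Using Chinese Remainder Theorem:
M = 15 × 34 = 510
M1 = 34, M2 = 15
y1 = 34^(-1) mod 15 = 4
y2 = 15^(-1) mod 34 = 25
x = (9×34×4 + 17×15×25) mod 510 = 459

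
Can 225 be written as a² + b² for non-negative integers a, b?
0² + 15² (a=0, b=15)

Factorization: 225 = 3^2 × 5^2
By Fermat: n is sum of two squares iff every prime p ≡ 3 (mod 4) appears to even power.
All primes ≡ 3 (mod 4) appear to even power.
Search a = 0, 1, 2, … for 225 - a² a perfect square: first hit at a = 0: 225 - 0 = 225 = 15².
225 = 0² + 15² = 0 + 225 ✓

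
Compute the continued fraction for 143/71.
[2; 71]

Euclidean algorithm steps:
143 = 2 × 71 + 1
71 = 71 × 1 + 0
Continued fraction: [2; 71]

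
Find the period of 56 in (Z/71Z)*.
70

71 is prime, so ord(56) divides φ(71) = 70.
Divisors of 70: 1, 2, 5, 7, 10, 14, 35, 70.
Repeated squaring: 56^1 ≡ 56, 56^2 ≡ 12, 56^4 ≡ 2, 56^8 ≡ 4, 56^16 ≡ 16, 56^32 ≡ 43, 56^64 ≡ 3 (mod 71).
Test 56^d mod 71 for each divisor d in increasing order:
56^1 ≡ 56
56^2 ≡ 12
56^5 = 56^4·56^1 ≡ 41
56^7 = 56^4·56^2·56^1 ≡ 66
56^10 = 56^8·56^2 ≡ 48
56^14 = 56^8·56^4·56^2 ≡ 25
56^35 = 56^32·56^2·56^1 ≡ 70
56^70 = 56^64·56^4·56^2 ≡ 1  ← first divisor giving 1
The order is 70.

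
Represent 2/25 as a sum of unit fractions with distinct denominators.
1/13 + 1/325

Greedy algorithm:
2/25: ceiling(25/2) = 13, use 1/13
1/325: ceiling(325/1) = 325, use 1/325
Result: 2/25 = 1/13 + 1/325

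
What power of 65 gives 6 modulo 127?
109

Baby-step giant-step with step n = ⌈√127⌉ = 12.
Baby steps 65^j mod 127 (j:value) for j=0..11: 0:1, 1:65, 2:34, 3:51, 4:13, 5:83, 6:61, 7:28, 8:42, 9:63, 10:31, 11:110.
Giant-step multiplier: 65^(-12) ≡ 65^(126-12) = 65^114 ≡ 117 (mod 127).
Giant steps γ_i = 6·117^i mod 127: γ_0=6, γ_1=67, γ_2=92, γ_3=96, γ_4=56, γ_5=75, γ_6=12, γ_7=7, γ_8=57, γ_9=65 (in table at j=1).
x = i·n + j = 9·12 + 1 = 109.
Check: 65^109 ≡ 6 (mod 127).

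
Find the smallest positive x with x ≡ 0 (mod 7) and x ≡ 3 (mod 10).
63

Using Chinese Remainder Theorem:
M = 7 × 10 = 70
M1 = 10, M2 = 7
y1 = 10^(-1) mod 7 = 5
y2 = 7^(-1) mod 10 = 3
x = (0×10×5 + 3×7×3) mod 70 = 63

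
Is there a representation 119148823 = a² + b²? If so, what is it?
Not possible

Factorization: 119148823 = 53 × 131^3
By Fermat: n is sum of two squares iff every prime p ≡ 3 (mod 4) appears to even power.
Prime(s) ≡ 3 (mod 4) with odd exponent: [(131, 3)]
Therefore 119148823 cannot be expressed as a² + b².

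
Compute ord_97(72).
48

97 is prime, so ord(72) divides φ(97) = 96.
Divisors of 96: 1, 2, 3, 4, 6, 8, 12, 16, 24, 32, 48, 96.
Repeated squaring: 72^1 ≡ 72, 72^2 ≡ 43, 72^4 ≡ 6, 72^8 ≡ 36, 72^16 ≡ 35, 72^32 ≡ 61, 72^64 ≡ 35 (mod 97).
Test 72^d mod 97 for each divisor d in increasing order:
72^1 ≡ 72
72^2 ≡ 43
72^3 = 72^2·72^1 ≡ 89
72^4 ≡ 6
72^6 = 72^4·72^2 ≡ 64
72^8 ≡ 36
72^12 = 72^8·72^4 ≡ 22
72^16 ≡ 35
72^24 = 72^16·72^8 ≡ 96
72^32 ≡ 61
72^48 = 72^32·72^16 ≡ 1  ← first divisor giving 1
The order is 48.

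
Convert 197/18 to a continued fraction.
[10; 1, 17]

Euclidean algorithm steps:
197 = 10 × 18 + 17
18 = 1 × 17 + 1
17 = 17 × 1 + 0
Continued fraction: [10; 1, 17]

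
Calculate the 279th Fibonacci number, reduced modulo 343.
146

Matrix identity: Q^n = [[F_(n+1), F_n], [F_n, F_(n-1)]] with Q = [[1,1],[1,0]].
n = 279 = 100010111₂. Square-and-multiply, entries mod 343:
Q^1 = [[1,1],[1,0]]
Q^2 = (Q^1)² = [[2,1],[1,1]]
Q^4 = (Q^2)² = [[5,3],[3,2]]
Q^8 = (Q^4)² = [[34,21],[21,13]]
Q^17 = (Q^8)²·Q = [[183,225],[225,301]]
Q^34 = (Q^17)² = [[79,169],[169,253]]
Q^69 = (Q^34)²·Q = [[15,159],[159,199]]
Q^139 = (Q^69)²·Q = [[193,124],[124,69]]
Q^279 = (Q^139)²·Q = [[49,146],[146,246]]
F_279 mod 343 = Q^279[0][1] = 146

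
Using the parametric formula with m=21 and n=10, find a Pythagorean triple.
(341, 420, 541)

Euclid's formula: a = m² - n², b = 2mn, c = m² + n²
m = 21, n = 10
a = 21² - 10² = 441 - 100 = 341
b = 2 × 21 × 10 = 420
c = 21² + 10² = 441 + 100 = 541
Verification: 341² + 420² = 116281 + 176400 = 292681 = 541² ✓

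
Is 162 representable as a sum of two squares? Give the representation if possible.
9² + 9² (a=9, b=9)

Factorization: 162 = 2 × 3^4
By Fermat: n is sum of two squares iff every prime p ≡ 3 (mod 4) appears to even power.
All primes ≡ 3 (mod 4) appear to even power.
Search a = 0, 1, 2, … for 162 - a² a perfect square: first hit at a = 9: 162 - 81 = 81 = 9².
162 = 9² + 9² = 81 + 81 ✓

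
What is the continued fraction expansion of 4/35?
[0; 8, 1, 3]

Euclidean algorithm steps:
4 = 0 × 35 + 4
35 = 8 × 4 + 3
4 = 1 × 3 + 1
3 = 3 × 1 + 0
Continued fraction: [0; 8, 1, 3]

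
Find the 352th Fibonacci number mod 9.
6

Matrix identity: Q^n = [[F_(n+1), F_n], [F_n, F_(n-1)]] with Q = [[1,1],[1,0]].
n = 352 = 101100000₂. Square-and-multiply, entries mod 9:
Q^1 = [[1,1],[1,0]]
Q^2 = (Q^1)² = [[2,1],[1,1]]
Q^5 = (Q^2)²·Q = [[8,5],[5,3]]
Q^11 = (Q^5)²·Q = [[0,8],[8,1]]
Q^22 = (Q^11)² = [[1,8],[8,2]]
Q^44 = (Q^22)² = [[2,6],[6,5]]
Q^88 = (Q^44)² = [[4,6],[6,7]]
Q^176 = (Q^88)² = [[7,3],[3,4]]
Q^352 = (Q^176)² = [[4,6],[6,7]]
F_352 mod 9 = Q^352[0][1] = 6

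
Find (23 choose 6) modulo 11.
0

Using Lucas' theorem:
Write n=23 and k=6 in base 11:
n in base 11: [2, 1]
k in base 11: [0, 6]
C(23,6) mod 11 = ∏ C(n_i, k_i) mod 11
Digit binomials (mod 11): C(2,0) = 1; C(1,6) = 0 (k_i > n_i)
Product: 1 × 0 = 0 ≡ 0 (mod 11)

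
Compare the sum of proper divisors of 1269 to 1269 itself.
deficient

Proper divisors of 1269: sum = 1 + 3 + 9 + 27 + 47 + 141 + 423 = 651
Since 651 < 1269, 1269 is deficient.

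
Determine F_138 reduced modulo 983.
69

Matrix identity: Q^n = [[F_(n+1), F_n], [F_n, F_(n-1)]] with Q = [[1,1],[1,0]].
n = 138 = 10001010₂. Square-and-multiply, entries mod 983:
Q^1 = [[1,1],[1,0]]
Q^2 = (Q^1)² = [[2,1],[1,1]]
Q^4 = (Q^2)² = [[5,3],[3,2]]
Q^8 = (Q^4)² = [[34,21],[21,13]]
Q^17 = (Q^8)²·Q = [[618,614],[614,4]]
Q^34 = (Q^17)² = [[44,504],[504,523]]
Q^69 = (Q^34)²·Q = [[87,372],[372,698]]
Q^138 = (Q^69)² = [[469,69],[69,400]]
F_138 mod 983 = Q^138[0][1] = 69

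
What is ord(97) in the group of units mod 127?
126

127 is prime, so ord(97) divides φ(127) = 126.
Divisors of 126: 1, 2, 3, 6, 7, 9, 14, 18, 21, 42, 63, 126.
Repeated squaring: 97^1 ≡ 97, 97^2 ≡ 11, 97^4 ≡ 121, 97^8 ≡ 36, 97^16 ≡ 26, 97^32 ≡ 41, 97^64 ≡ 30 (mod 127).
Test 97^d mod 127 for each divisor d in increasing order:
97^1 ≡ 97
97^2 ≡ 11
97^3 = 97^2·97^1 ≡ 51
97^6 = 97^4·97^2 ≡ 61
97^7 = 97^4·97^2·97^1 ≡ 75
97^9 = 97^8·97^1 ≡ 63
97^14 = 97^8·97^4·97^2 ≡ 37
97^18 = 97^16·97^2 ≡ 32
97^21 = 97^16·97^4·97^1 ≡ 108
97^42 = 97^32·97^8·97^2 ≡ 107
97^63 = 97^32·97^16·97^8·97^4·97^2·97^1 ≡ 126
97^126 = 97^64·97^32·97^16·97^8·97^4·97^2 ≡ 1  ← first divisor giving 1
The order is 126.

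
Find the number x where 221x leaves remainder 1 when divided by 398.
389

gcd(221, 398) = 1, so the inverse exists.
Extended Euclidean algorithm on (398, 221):
398 = 1 × 221 + 177  ⟹  177 = (1)·398 + (-1)·221
221 = 1 × 177 + 44  ⟹  44 = (-1)·398 + (2)·221
177 = 4 × 44 + 1  ⟹  1 = (5)·398 + (-9)·221
So (-9)·221 ≡ 1 (mod 398), i.e. 221^(-1) ≡ -9 ≡ 389 (mod 398).
Check: 221 × 389 = 85969 ≡ 1 (mod 398)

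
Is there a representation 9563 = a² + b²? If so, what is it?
Not possible

Factorization: 9563 = 73 × 131
By Fermat: n is sum of two squares iff every prime p ≡ 3 (mod 4) appears to even power.
Prime(s) ≡ 3 (mod 4) with odd exponent: [(131, 1)]
Therefore 9563 cannot be expressed as a² + b².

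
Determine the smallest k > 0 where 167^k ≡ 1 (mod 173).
86

173 is prime, so ord(167) divides φ(173) = 172.
Divisors of 172: 1, 2, 4, 43, 86, 172.
Repeated squaring: 167^1 ≡ 167, 167^2 ≡ 36, 167^4 ≡ 85, 167^8 ≡ 132, 167^16 ≡ 124, 167^32 ≡ 152, 167^64 ≡ 95, 167^128 ≡ 29 (mod 173).
Test 167^d mod 173 for each divisor d in increasing order:
167^1 ≡ 167
167^2 ≡ 36
167^4 ≡ 85
167^43 = 167^32·167^8·167^2·167^1 ≡ 172
167^86 = 167^64·167^16·167^4·167^2 ≡ 1  ← first divisor giving 1
The order is 86.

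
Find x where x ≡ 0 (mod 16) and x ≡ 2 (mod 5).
32

Using Chinese Remainder Theorem:
M = 16 × 5 = 80
M1 = 5, M2 = 16
y1 = 5^(-1) mod 16 = 13
y2 = 16^(-1) mod 5 = 1
x = (0×5×13 + 2×16×1) mod 80 = 32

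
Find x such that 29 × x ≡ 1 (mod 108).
41

gcd(29, 108) = 1, so the inverse exists.
Extended Euclidean algorithm on (108, 29):
108 = 3 × 29 + 21  ⟹  21 = (1)·108 + (-3)·29
29 = 1 × 21 + 8  ⟹  8 = (-1)·108 + (4)·29
21 = 2 × 8 + 5  ⟹  5 = (3)·108 + (-11)·29
8 = 1 × 5 + 3  ⟹  3 = (-4)·108 + (15)·29
5 = 1 × 3 + 2  ⟹  2 = (7)·108 + (-26)·29
3 = 1 × 2 + 1  ⟹  1 = (-11)·108 + (41)·29
So (41)·29 ≡ 1 (mod 108), i.e. 29^(-1) ≡ 41 (mod 108).
Check: 29 × 41 = 1189 ≡ 1 (mod 108)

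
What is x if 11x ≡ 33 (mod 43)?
x ≡ 3 (mod 43)

gcd(11, 43) = 1, which divides 33, so solutions exist.
Find 11^(-1) mod 43 by the extended Euclidean algorithm:
43 = 3 × 11 + 10  ⟹  10 = (1)·43 + (-3)·11
11 = 1 × 10 + 1  ⟹  1 = (-1)·43 + (4)·11
So (4)·11 ≡ 1 (mod 43), i.e. 11^(-1) ≡ 4 (mod 43).
x ≡ 4 × 33 = 132 ≡ 3 (mod 43).
Check: 11 × 3 = 33 ≡ 33 (mod 43).
Unique solution: x ≡ 3 (mod 43)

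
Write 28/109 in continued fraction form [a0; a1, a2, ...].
[0; 3, 1, 8, 3]

Euclidean algorithm steps:
28 = 0 × 109 + 28
109 = 3 × 28 + 25
28 = 1 × 25 + 3
25 = 8 × 3 + 1
3 = 3 × 1 + 0
Continued fraction: [0; 3, 1, 8, 3]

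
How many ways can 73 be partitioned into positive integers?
6185689

p(n) counts ways to write n as a sum of positive integers (order ignored).
Euler's pentagonal recurrence: p(k) = p(k-1) + p(k-2) - p(k-5) - p(k-7) + p(k-12) + p(k-15) - ... (offsets j(3j∓1)/2, signs ++--, p(0)=1, p(<0)=0).
DP table for k = 0..72: p(0)=1, p(1)=1, p(2)=2, p(3)=3, p(4)=5, p(5)=7, p(6)=11, p(7)=15, p(8)=22, p(9)=30, p(10)=42, p(11)=56, p(12)=77, p(13)=101, p(14)=135, p(15)=176, p(16)=231, p(17)=297, p(18)=385, p(19)=490, p(20)=627, p(21)=792, p(22)=1002, p(23)=1255, p(24)=1575, p(25)=1958, p(26)=2436, p(27)=3010, p(28)=3718, p(29)=4565, p(30)=5604, p(31)=6842, p(32)=8349, p(33)=10143, p(34)=12310, p(35)=14883, p(36)=17977, p(37)=21637, p(38)=26015, p(39)=31185, p(40)=37338, p(41)=44583, p(42)=53174, p(43)=63261, p(44)=75175, p(45)=89134, p(46)=105558, p(47)=124754, p(48)=147273, p(49)=173525, p(50)=204226, p(51)=239943, p(52)=281589, p(53)=329931, p(54)=386155, p(55)=451276, p(56)=526823, p(57)=614154, p(58)=715220, p(59)=831820, p(60)=966467, p(61)=1121505, p(62)=1300156, p(63)=1505499, p(64)=1741630, p(65)=2012558, p(66)=2323520, p(67)=2679689, p(68)=3087735, p(69)=3554345, p(70)=4087968, p(71)=4697205, p(72)=5392783.
Final step: p(73) = p(72) + p(71) - p(68) - p(66) + p(61) + p(58) - p(51) - p(47) + p(38) + p(33) - p(22) - p(16) + p(3)
= 5392783 + 4697205 - 3087735 - 2323520 + 1121505 + 715220 - 239943 - 124754 + 26015 + 10143 - 1002 - 231 + 3
= 6185689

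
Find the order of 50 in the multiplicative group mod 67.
66

67 is prime, so ord(50) divides φ(67) = 66.
Divisors of 66: 1, 2, 3, 6, 11, 22, 33, 66.
Repeated squaring: 50^1 ≡ 50, 50^2 ≡ 21, 50^4 ≡ 39, 50^8 ≡ 47, 50^16 ≡ 65, 50^32 ≡ 4, 50^64 ≡ 16 (mod 67).
Test 50^d mod 67 for each divisor d in increasing order:
50^1 ≡ 50
50^2 ≡ 21
50^3 = 50^2·50^1 ≡ 45
50^6 = 50^4·50^2 ≡ 15
50^11 = 50^8·50^2·50^1 ≡ 38
50^22 = 50^16·50^4·50^2 ≡ 37
50^33 = 50^32·50^1 ≡ 66
50^66 = 50^64·50^2 ≡ 1  ← first divisor giving 1
The order is 66.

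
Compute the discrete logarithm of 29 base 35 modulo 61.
25

Baby-step giant-step with step n = ⌈√61⌉ = 8.
Baby steps 35^j mod 61 (j:value) for j=0..7: 0:1, 1:35, 2:5, 3:53, 4:25, 5:21, 6:3, 7:44.
Giant-step multiplier: 35^(-8) ≡ 35^(60-8) = 35^52 ≡ 57 (mod 61).
Giant steps γ_i = 29·57^i mod 61: γ_0=29, γ_1=6, γ_2=37, γ_3=35 (in table at j=1).
x = i·n + j = 3·8 + 1 = 25.
Check: 35^25 ≡ 29 (mod 61).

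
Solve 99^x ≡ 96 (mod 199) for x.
9

Baby-step giant-step with step n = ⌈√199⌉ = 15.
Baby steps 99^j mod 199 (j:value) for j=0..14: 0:1, 1:99, 2:50, 3:174, 4:112, 5:143, 6:28, 7:185, 8:7, 9:96, 10:151, 11:24, 12:187, 13:6, 14:196.
h = 96 is already in the table at j=9, so x = 9.
Check: 99^9 ≡ 96 (mod 199).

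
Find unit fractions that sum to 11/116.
1/11 + 1/256 + 1/81664

Greedy algorithm:
11/116: ceiling(116/11) = 11, use 1/11
5/1276: ceiling(1276/5) = 256, use 1/256
1/81664: ceiling(81664/1) = 81664, use 1/81664
Result: 11/116 = 1/11 + 1/256 + 1/81664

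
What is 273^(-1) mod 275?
137

gcd(273, 275) = 1, so the inverse exists.
Extended Euclidean algorithm on (275, 273):
275 = 1 × 273 + 2  ⟹  2 = (1)·275 + (-1)·273
273 = 136 × 2 + 1  ⟹  1 = (-136)·275 + (137)·273
So (137)·273 ≡ 1 (mod 275), i.e. 273^(-1) ≡ 137 (mod 275).
Check: 273 × 137 = 37401 ≡ 1 (mod 275)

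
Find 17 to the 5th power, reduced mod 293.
272

Repeated squaring. Binary of 5 = 101.
17^1 ≡ 17 (mod 293); 17^2 ≡ 289 (mod 293); 17^4 ≡ 16 (mod 293)
17^5 = 17^1 × 17^4 ≡ 272 (mod 293)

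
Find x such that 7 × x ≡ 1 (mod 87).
25

gcd(7, 87) = 1, so the inverse exists.
Extended Euclidean algorithm on (87, 7):
87 = 12 × 7 + 3  ⟹  3 = (1)·87 + (-12)·7
7 = 2 × 3 + 1  ⟹  1 = (-2)·87 + (25)·7
So (25)·7 ≡ 1 (mod 87), i.e. 7^(-1) ≡ 25 (mod 87).
Check: 7 × 25 = 175 ≡ 1 (mod 87)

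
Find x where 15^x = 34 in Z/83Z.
13

Baby-step giant-step with step n = ⌈√83⌉ = 10.
Baby steps 15^j mod 83 (j:value) for j=0..9: 0:1, 1:15, 2:59, 3:55, 4:78, 5:8, 6:37, 7:57, 8:25, 9:43.
Giant-step multiplier: 15^(-10) ≡ 15^(82-10) = 15^72 ≡ 48 (mod 83).
Giant steps γ_i = 34·48^i mod 83: γ_0=34, γ_1=55 (in table at j=3).
x = i·n + j = 1·10 + 3 = 13.
Check: 15^13 ≡ 34 (mod 83).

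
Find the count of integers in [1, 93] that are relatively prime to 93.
60

93 = 3 × 31
φ(n) = n × ∏(1 - 1/p) for each prime p dividing n
φ(93) = 93 × (1 - 1/3) × (1 - 1/31) = 60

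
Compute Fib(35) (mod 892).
617

Matrix identity: Q^n = [[F_(n+1), F_n], [F_n, F_(n-1)]] with Q = [[1,1],[1,0]].
n = 35 = 100011₂. Square-and-multiply, entries mod 892:
Q^1 = [[1,1],[1,0]]
Q^2 = (Q^1)² = [[2,1],[1,1]]
Q^4 = (Q^2)² = [[5,3],[3,2]]
Q^8 = (Q^4)² = [[34,21],[21,13]]
Q^17 = (Q^8)²·Q = [[800,705],[705,95]]
Q^35 = (Q^17)²·Q = [[56,617],[617,331]]
F_35 mod 892 = Q^35[0][1] = 617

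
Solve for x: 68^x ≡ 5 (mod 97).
85

Baby-step giant-step with step n = ⌈√97⌉ = 10.
Baby steps 68^j mod 97 (j:value) for j=0..9: 0:1, 1:68, 2:65, 3:55, 4:54, 5:83, 6:18, 7:60, 8:6, 9:20.
Giant-step multiplier: 68^(-10) ≡ 68^(96-10) = 68^86 ≡ 49 (mod 97).
Giant steps γ_i = 5·49^i mod 97: γ_0=5, γ_1=51, γ_2=74, γ_3=37, γ_4=67, γ_5=82, γ_6=41, γ_7=69, γ_8=83 (in table at j=5).
x = i·n + j = 8·10 + 5 = 85.
Check: 68^85 ≡ 5 (mod 97).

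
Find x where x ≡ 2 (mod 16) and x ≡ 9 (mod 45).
594

Using Chinese Remainder Theorem:
M = 16 × 45 = 720
M1 = 45, M2 = 16
y1 = 45^(-1) mod 16 = 5
y2 = 16^(-1) mod 45 = 31
x = (2×45×5 + 9×16×31) mod 720 = 594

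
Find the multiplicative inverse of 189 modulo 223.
59

gcd(189, 223) = 1, so the inverse exists.
Extended Euclidean algorithm on (223, 189):
223 = 1 × 189 + 34  ⟹  34 = (1)·223 + (-1)·189
189 = 5 × 34 + 19  ⟹  19 = (-5)·223 + (6)·189
34 = 1 × 19 + 15  ⟹  15 = (6)·223 + (-7)·189
19 = 1 × 15 + 4  ⟹  4 = (-11)·223 + (13)·189
15 = 3 × 4 + 3  ⟹  3 = (39)·223 + (-46)·189
4 = 1 × 3 + 1  ⟹  1 = (-50)·223 + (59)·189
So (59)·189 ≡ 1 (mod 223), i.e. 189^(-1) ≡ 59 (mod 223).
Check: 189 × 59 = 11151 ≡ 1 (mod 223)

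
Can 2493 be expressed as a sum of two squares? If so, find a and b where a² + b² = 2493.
27² + 42² (a=27, b=42)

Factorization: 2493 = 3^2 × 277
By Fermat: n is sum of two squares iff every prime p ≡ 3 (mod 4) appears to even power.
All primes ≡ 3 (mod 4) appear to even power.
Search a = 0, 1, 2, … for 2493 - a² a perfect square: first hit at a = 27: 2493 - 729 = 1764 = 42².
2493 = 27² + 42² = 729 + 1764 ✓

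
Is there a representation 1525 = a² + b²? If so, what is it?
2² + 39² (a=2, b=39)

Factorization: 1525 = 5^2 × 61
By Fermat: n is sum of two squares iff every prime p ≡ 3 (mod 4) appears to even power.
All primes ≡ 3 (mod 4) appear to even power.
Search a = 0, 1, 2, … for 1525 - a² a perfect square: first hit at a = 2: 1525 - 4 = 1521 = 39².
1525 = 2² + 39² = 4 + 1521 ✓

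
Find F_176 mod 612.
201

Matrix identity: Q^n = [[F_(n+1), F_n], [F_n, F_(n-1)]] with Q = [[1,1],[1,0]].
n = 176 = 10110000₂. Square-and-multiply, entries mod 612:
Q^1 = [[1,1],[1,0]]
Q^2 = (Q^1)² = [[2,1],[1,1]]
Q^5 = (Q^2)²·Q = [[8,5],[5,3]]
Q^11 = (Q^5)²·Q = [[144,89],[89,55]]
Q^22 = (Q^11)² = [[505,575],[575,542]]
Q^44 = (Q^22)² = [[578,429],[429,149]]
Q^88 = (Q^44)² = [[373,375],[375,610]]
Q^176 = (Q^88)² = [[70,201],[201,481]]
F_176 mod 612 = Q^176[0][1] = 201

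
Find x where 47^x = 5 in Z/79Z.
46

Baby-step giant-step with step n = ⌈√79⌉ = 9.
Baby steps 47^j mod 79 (j:value) for j=0..8: 0:1, 1:47, 2:76, 3:17, 4:9, 5:28, 6:52, 7:74, 8:2.
Giant-step multiplier: 47^(-9) ≡ 47^(78-9) = 47^69 ≡ 58 (mod 79).
Giant steps γ_i = 5·58^i mod 79: γ_0=5, γ_1=53, γ_2=72, γ_3=68, γ_4=73, γ_5=47 (in table at j=1).
x = i·n + j = 5·9 + 1 = 46.
Check: 47^46 ≡ 5 (mod 79).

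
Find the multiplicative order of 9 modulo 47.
23

47 is prime, so ord(9) divides φ(47) = 46.
Divisors of 46: 1, 2, 23, 46.
Repeated squaring: 9^1 ≡ 9, 9^2 ≡ 34, 9^4 ≡ 28, 9^8 ≡ 32, 9^16 ≡ 37, 9^32 ≡ 6 (mod 47).
Test 9^d mod 47 for each divisor d in increasing order:
9^1 ≡ 9
9^2 ≡ 34
9^23 = 9^16·9^4·9^2·9^1 ≡ 1  ← first divisor giving 1
The order is 23.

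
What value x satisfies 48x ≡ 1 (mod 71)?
37

gcd(48, 71) = 1, so the inverse exists.
Extended Euclidean algorithm on (71, 48):
71 = 1 × 48 + 23  ⟹  23 = (1)·71 + (-1)·48
48 = 2 × 23 + 2  ⟹  2 = (-2)·71 + (3)·48
23 = 11 × 2 + 1  ⟹  1 = (23)·71 + (-34)·48
So (-34)·48 ≡ 1 (mod 71), i.e. 48^(-1) ≡ -34 ≡ 37 (mod 71).
Check: 48 × 37 = 1776 ≡ 1 (mod 71)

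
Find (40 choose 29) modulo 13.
0

Using Lucas' theorem:
Write n=40 and k=29 in base 13:
n in base 13: [3, 1]
k in base 13: [2, 3]
C(40,29) mod 13 = ∏ C(n_i, k_i) mod 13
Digit binomials (mod 13): C(3,2) = 3; C(1,3) = 0 (k_i > n_i)
Product: 3 × 0 = 0 ≡ 0 (mod 13)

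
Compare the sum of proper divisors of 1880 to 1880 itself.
abundant

Proper divisors of 1880: sum = 1 + 2 + 4 + 5 + 8 + 10 + 20 + 40 + 47 + 94 + 188 + 235 + 376 + 470 + 940 = 2440
Since 2440 > 1880, 1880 is abundant.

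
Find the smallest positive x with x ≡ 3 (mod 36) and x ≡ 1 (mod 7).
183

Using Chinese Remainder Theorem:
M = 36 × 7 = 252
M1 = 7, M2 = 36
y1 = 7^(-1) mod 36 = 31
y2 = 36^(-1) mod 7 = 1
x = (3×7×31 + 1×36×1) mod 252 = 183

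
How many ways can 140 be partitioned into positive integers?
15065878135

p(n) counts ways to write n as a sum of positive integers (order ignored).
Euler's pentagonal recurrence: p(k) = p(k-1) + p(k-2) - p(k-5) - p(k-7) + p(k-12) + p(k-15) - ... (offsets j(3j∓1)/2, signs ++--, p(0)=1, p(<0)=0).
DP table for k = 0..139: p(0)=1, p(1)=1, p(2)=2, p(3)=3, p(4)=5, p(5)=7, p(6)=11, p(7)=15, p(8)=22, p(9)=30, p(10)=42, p(11)=56, p(12)=77, p(13)=101, p(14)=135, p(15)=176, p(16)=231, p(17)=297, p(18)=385, p(19)=490, p(20)=627, p(21)=792, p(22)=1002, p(23)=1255, p(24)=1575, p(25)=1958, p(26)=2436, p(27)=3010, p(28)=3718, p(29)=4565, p(30)=5604, p(31)=6842, p(32)=8349, p(33)=10143, p(34)=12310, p(35)=14883, p(36)=17977, p(37)=21637, p(38)=26015, p(39)=31185, p(40)=37338, p(41)=44583, p(42)=53174, p(43)=63261, p(44)=75175, p(45)=89134, p(46)=105558, p(47)=124754, p(48)=147273, p(49)=173525, p(50)=204226, p(51)=239943, p(52)=281589, p(53)=329931, p(54)=386155, p(55)=451276, p(56)=526823, p(57)=614154, p(58)=715220, p(59)=831820, p(60)=966467, p(61)=1121505, p(62)=1300156, p(63)=1505499, p(64)=1741630, p(65)=2012558, p(66)=2323520, p(67)=2679689, p(68)=3087735, p(69)=3554345, p(70)=4087968, p(71)=4697205, p(72)=5392783, p(73)=6185689, p(74)=7089500, p(75)=8118264, p(76)=9289091, p(77)=10619863, p(78)=12132164, p(79)=13848650, p(80)=15796476, p(81)=18004327, p(82)=20506255, p(83)=23338469, p(84)=26543660, p(85)=30167357, p(86)=34262962, p(87)=38887673, p(88)=44108109, p(89)=49995925, p(90)=56634173, p(91)=64112359, p(92)=72533807, p(93)=82010177, p(94)=92669720, p(95)=104651419, p(96)=118114304, p(97)=133230930, p(98)=150198136, p(99)=169229875, p(100)=190569292, p(101)=214481126, p(102)=241265379, p(103)=271248950, p(104)=304801365, p(105)=342325709, p(106)=384276336, p(107)=431149389, p(108)=483502844, p(109)=541946240, p(110)=607163746, p(111)=679903203, p(112)=761002156, p(113)=851376628, p(114)=952050665, p(115)=1064144451, p(116)=1188908248, p(117)=1327710076, p(118)=1482074143, p(119)=1653668665, p(120)=1844349560, p(121)=2056148051, p(122)=2291320912, p(123)=2552338241, p(124)=2841940500, p(125)=3163127352, p(126)=3519222692, p(127)=3913864295, p(128)=4351078600, p(129)=4835271870, p(130)=5371315400, p(131)=5964539504, p(132)=6620830889, p(133)=7346629512, p(134)=8149040695, p(135)=9035836076, p(136)=10015581680, p(137)=11097645016, p(138)=12292341831, p(139)=13610949895.
Final step: p(140) = p(139) + p(138) - p(135) - p(133) + p(128) + p(125) - p(118) - p(114) + p(105) + p(100) - p(89) - p(83) + p(70) + p(63) - p(48) - p(40) + p(23) + p(14)
= 13610949895 + 12292341831 - 9035836076 - 7346629512 + 4351078600 + 3163127352 - 1482074143 - 952050665 + 342325709 + 190569292 - 49995925 - 23338469 + 4087968 + 1505499 - 147273 - 37338 + 1255 + 135
= 15065878135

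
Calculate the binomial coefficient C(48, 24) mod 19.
10

Using Lucas' theorem:
Write n=48 and k=24 in base 19:
n in base 19: [2, 10]
k in base 19: [1, 5]
C(48,24) mod 19 = ∏ C(n_i, k_i) mod 19
Digit binomials (mod 19): C(2,1) = 2; C(10,5) = 252 ≡ 5
Product: 2 × 5 = 10 ≡ 10 (mod 19)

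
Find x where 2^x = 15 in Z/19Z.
11

Baby-step giant-step with step n = ⌈√19⌉ = 5.
Baby steps 2^j mod 19 (j:value) for j=0..4: 0:1, 1:2, 2:4, 3:8, 4:16.
Giant-step multiplier: 2^(-5) ≡ 2^(18-5) = 2^13 ≡ 3 (mod 19).
Giant steps γ_i = 15·3^i mod 19: γ_0=15, γ_1=7, γ_2=2 (in table at j=1).
x = i·n + j = 2·5 + 1 = 11.
Check: 2^11 ≡ 15 (mod 19).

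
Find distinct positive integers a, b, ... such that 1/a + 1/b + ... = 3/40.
1/14 + 1/280

Greedy algorithm:
3/40: ceiling(40/3) = 14, use 1/14
1/280: ceiling(280/1) = 280, use 1/280
Result: 3/40 = 1/14 + 1/280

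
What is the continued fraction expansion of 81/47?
[1; 1, 2, 1, 1, 1, 1, 2]

Euclidean algorithm steps:
81 = 1 × 47 + 34
47 = 1 × 34 + 13
34 = 2 × 13 + 8
13 = 1 × 8 + 5
8 = 1 × 5 + 3
5 = 1 × 3 + 2
3 = 1 × 2 + 1
2 = 2 × 1 + 0
Continued fraction: [1; 1, 2, 1, 1, 1, 1, 2]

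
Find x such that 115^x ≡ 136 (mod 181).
62

Baby-step giant-step with step n = ⌈√181⌉ = 14.
Baby steps 115^j mod 181 (j:value) for j=0..13: 0:1, 1:115, 2:12, 3:113, 4:144, 5:89, 6:99, 7:163, 8:102, 9:146, 10:138, 11:123, 12:27, 13:28.
Giant-step multiplier: 115^(-14) ≡ 115^(180-14) = 115^166 ≡ 100 (mod 181).
Giant steps γ_i = 136·100^i mod 181: γ_0=136, γ_1=25, γ_2=147, γ_3=39, γ_4=99 (in table at j=6).
x = i·n + j = 4·14 + 6 = 62.
Check: 115^62 ≡ 136 (mod 181).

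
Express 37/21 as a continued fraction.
[1; 1, 3, 5]

Euclidean algorithm steps:
37 = 1 × 21 + 16
21 = 1 × 16 + 5
16 = 3 × 5 + 1
5 = 5 × 1 + 0
Continued fraction: [1; 1, 3, 5]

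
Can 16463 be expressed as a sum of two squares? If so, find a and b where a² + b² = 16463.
Not possible

Factorization: 16463 = 101 × 163
By Fermat: n is sum of two squares iff every prime p ≡ 3 (mod 4) appears to even power.
Prime(s) ≡ 3 (mod 4) with odd exponent: [(163, 1)]
Therefore 16463 cannot be expressed as a² + b².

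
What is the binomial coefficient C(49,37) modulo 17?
13

Using Lucas' theorem:
Write n=49 and k=37 in base 17:
n in base 17: [2, 15]
k in base 17: [2, 3]
C(49,37) mod 17 = ∏ C(n_i, k_i) mod 17
Digit binomials (mod 17): C(2,2) = 1; C(15,3) = 455 ≡ 13
Product: 1 × 13 = 13 ≡ 13 (mod 17)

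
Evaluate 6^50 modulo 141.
27

Repeated squaring. Binary of 50 = 110010.
6^1 ≡ 6 (mod 141); 6^2 ≡ 36 (mod 141); 6^4 ≡ 27 (mod 141); 6^8 ≡ 24 (mod 141); 6^16 ≡ 12 (mod 141); 6^32 ≡ 3 (mod 141)
6^50 = 6^2 × 6^16 × 6^32 ≡ 27 (mod 141)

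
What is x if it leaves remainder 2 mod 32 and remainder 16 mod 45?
1186

Using Chinese Remainder Theorem:
M = 32 × 45 = 1440
M1 = 45, M2 = 32
y1 = 45^(-1) mod 32 = 5
y2 = 32^(-1) mod 45 = 38
x = (2×45×5 + 16×32×38) mod 1440 = 1186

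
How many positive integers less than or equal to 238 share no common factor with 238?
96

238 = 2 × 7 × 17
φ(n) = n × ∏(1 - 1/p) for each prime p dividing n
φ(238) = 238 × (1 - 1/2) × (1 - 1/7) × (1 - 1/17) = 96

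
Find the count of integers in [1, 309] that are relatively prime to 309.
204

309 = 3 × 103
φ(n) = n × ∏(1 - 1/p) for each prime p dividing n
φ(309) = 309 × (1 - 1/3) × (1 - 1/103) = 204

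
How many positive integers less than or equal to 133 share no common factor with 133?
108

133 = 7 × 19
φ(n) = n × ∏(1 - 1/p) for each prime p dividing n
φ(133) = 133 × (1 - 1/7) × (1 - 1/19) = 108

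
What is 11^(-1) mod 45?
41

gcd(11, 45) = 1, so the inverse exists.
Extended Euclidean algorithm on (45, 11):
45 = 4 × 11 + 1  ⟹  1 = (1)·45 + (-4)·11
So (-4)·11 ≡ 1 (mod 45), i.e. 11^(-1) ≡ -4 ≡ 41 (mod 45).
Check: 11 × 41 = 451 ≡ 1 (mod 45)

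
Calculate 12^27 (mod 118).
84

Repeated squaring. Binary of 27 = 11011.
12^1 ≡ 12 (mod 118); 12^2 ≡ 26 (mod 118); 12^4 ≡ 86 (mod 118); 12^8 ≡ 80 (mod 118); 12^16 ≡ 28 (mod 118)
12^27 = 12^1 × 12^2 × 12^8 × 12^16 ≡ 84 (mod 118)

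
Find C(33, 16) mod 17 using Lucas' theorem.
1

Using Lucas' theorem:
Write n=33 and k=16 in base 17:
n in base 17: [1, 16]
k in base 17: [0, 16]
C(33,16) mod 17 = ∏ C(n_i, k_i) mod 17
Digit binomials (mod 17): C(1,0) = 1; C(16,16) = 1
Product: 1 × 1 = 1 ≡ 1 (mod 17)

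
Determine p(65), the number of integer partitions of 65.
2012558

p(n) counts ways to write n as a sum of positive integers (order ignored).
Euler's pentagonal recurrence: p(k) = p(k-1) + p(k-2) - p(k-5) - p(k-7) + p(k-12) + p(k-15) - ... (offsets j(3j∓1)/2, signs ++--, p(0)=1, p(<0)=0).
DP table for k = 0..64: p(0)=1, p(1)=1, p(2)=2, p(3)=3, p(4)=5, p(5)=7, p(6)=11, p(7)=15, p(8)=22, p(9)=30, p(10)=42, p(11)=56, p(12)=77, p(13)=101, p(14)=135, p(15)=176, p(16)=231, p(17)=297, p(18)=385, p(19)=490, p(20)=627, p(21)=792, p(22)=1002, p(23)=1255, p(24)=1575, p(25)=1958, p(26)=2436, p(27)=3010, p(28)=3718, p(29)=4565, p(30)=5604, p(31)=6842, p(32)=8349, p(33)=10143, p(34)=12310, p(35)=14883, p(36)=17977, p(37)=21637, p(38)=26015, p(39)=31185, p(40)=37338, p(41)=44583, p(42)=53174, p(43)=63261, p(44)=75175, p(45)=89134, p(46)=105558, p(47)=124754, p(48)=147273, p(49)=173525, p(50)=204226, p(51)=239943, p(52)=281589, p(53)=329931, p(54)=386155, p(55)=451276, p(56)=526823, p(57)=614154, p(58)=715220, p(59)=831820, p(60)=966467, p(61)=1121505, p(62)=1300156, p(63)=1505499, p(64)=1741630.
Final step: p(65) = p(64) + p(63) - p(60) - p(58) + p(53) + p(50) - p(43) - p(39) + p(30) + p(25) - p(14) - p(8)
= 1741630 + 1505499 - 966467 - 715220 + 329931 + 204226 - 63261 - 31185 + 5604 + 1958 - 135 - 22
= 2012558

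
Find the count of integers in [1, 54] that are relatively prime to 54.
18

54 = 2 × 3^3
φ(n) = n × ∏(1 - 1/p) for each prime p dividing n
φ(54) = 54 × (1 - 1/2) × (1 - 1/3) = 18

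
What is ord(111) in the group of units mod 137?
136

137 is prime, so ord(111) divides φ(137) = 136.
Divisors of 136: 1, 2, 4, 8, 17, 34, 68, 136.
Repeated squaring: 111^1 ≡ 111, 111^2 ≡ 128, 111^4 ≡ 81, 111^8 ≡ 122, 111^16 ≡ 88, 111^32 ≡ 72, 111^64 ≡ 115, 111^128 ≡ 73 (mod 137).
Test 111^d mod 137 for each divisor d in increasing order:
111^1 ≡ 111
111^2 ≡ 128
111^4 ≡ 81
111^8 ≡ 122
111^17 = 111^16·111^1 ≡ 41
111^34 = 111^32·111^2 ≡ 37
111^68 = 111^64·111^4 ≡ 136
111^136 = 111^128·111^8 ≡ 1  ← first divisor giving 1
The order is 136.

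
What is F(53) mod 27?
23

Matrix identity: Q^n = [[F_(n+1), F_n], [F_n, F_(n-1)]] with Q = [[1,1],[1,0]].
n = 53 = 110101₂. Square-and-multiply, entries mod 27:
Q^1 = [[1,1],[1,0]]
Q^3 = (Q^1)²·Q = [[3,2],[2,1]]
Q^6 = (Q^3)² = [[13,8],[8,5]]
Q^13 = (Q^6)²·Q = [[26,17],[17,9]]
Q^26 = (Q^13)² = [[20,1],[1,19]]
Q^53 = (Q^26)²·Q = [[8,23],[23,12]]
F_53 mod 27 = Q^53[0][1] = 23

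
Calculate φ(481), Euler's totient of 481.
432

481 = 13 × 37
φ(n) = n × ∏(1 - 1/p) for each prime p dividing n
φ(481) = 481 × (1 - 1/13) × (1 - 1/37) = 432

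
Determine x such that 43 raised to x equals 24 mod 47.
34

Baby-step giant-step with step n = ⌈√47⌉ = 7.
Baby steps 43^j mod 47 (j:value) for j=0..6: 0:1, 1:43, 2:16, 3:30, 4:21, 5:10, 6:7.
Giant-step multiplier: 43^(-7) ≡ 43^(46-7) = 43^39 ≡ 5 (mod 47).
Giant steps γ_i = 24·5^i mod 47: γ_0=24, γ_1=26, γ_2=36, γ_3=39, γ_4=7 (in table at j=6).
x = i·n + j = 4·7 + 6 = 34.
Check: 43^34 ≡ 24 (mod 47).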